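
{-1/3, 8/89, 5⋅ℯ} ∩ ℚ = {-1/3, 8/89}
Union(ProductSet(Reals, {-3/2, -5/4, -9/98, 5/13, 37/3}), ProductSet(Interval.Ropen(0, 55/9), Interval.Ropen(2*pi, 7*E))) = Union(ProductSet(Interval.Ropen(0, 55/9), Interval.Ropen(2*pi, 7*E)), ProductSet(Reals, {-3/2, -5/4, -9/98, 5/13, 37/3}))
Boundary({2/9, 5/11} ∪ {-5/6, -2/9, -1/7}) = {-5/6, -2/9, -1/7, 2/9, 5/11}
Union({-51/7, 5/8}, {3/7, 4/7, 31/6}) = {-51/7, 3/7, 4/7, 5/8, 31/6}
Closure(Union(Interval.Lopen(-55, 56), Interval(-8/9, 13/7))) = Interval(-55, 56)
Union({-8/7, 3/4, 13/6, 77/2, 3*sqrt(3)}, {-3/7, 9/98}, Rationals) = Union({3*sqrt(3)}, Rationals)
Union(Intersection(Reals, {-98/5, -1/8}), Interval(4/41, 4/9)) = Union({-98/5, -1/8}, Interval(4/41, 4/9))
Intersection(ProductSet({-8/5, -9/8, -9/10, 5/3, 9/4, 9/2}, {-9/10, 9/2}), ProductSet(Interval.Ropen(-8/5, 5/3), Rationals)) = ProductSet({-8/5, -9/8, -9/10}, {-9/10, 9/2})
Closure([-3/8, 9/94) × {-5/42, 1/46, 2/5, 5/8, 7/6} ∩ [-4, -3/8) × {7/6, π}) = ∅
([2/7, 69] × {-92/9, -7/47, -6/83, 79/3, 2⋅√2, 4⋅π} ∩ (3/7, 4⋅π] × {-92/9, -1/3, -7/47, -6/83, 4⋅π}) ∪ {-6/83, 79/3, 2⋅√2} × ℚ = ({-6/83, 79/3, 2⋅√2} × ℚ) ∪ ((3/7, 4⋅π] × {-92/9, -7/47, -6/83, 4⋅π})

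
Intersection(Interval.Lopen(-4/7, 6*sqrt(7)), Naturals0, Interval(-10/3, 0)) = Range(0, 1, 1)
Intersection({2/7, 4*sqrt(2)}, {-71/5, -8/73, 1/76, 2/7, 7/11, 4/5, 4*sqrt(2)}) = {2/7, 4*sqrt(2)}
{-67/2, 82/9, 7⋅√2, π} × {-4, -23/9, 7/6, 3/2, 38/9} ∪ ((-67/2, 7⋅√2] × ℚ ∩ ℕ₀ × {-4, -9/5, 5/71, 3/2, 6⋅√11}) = ({0, 1, …, 9} × {-4, -9/5, 5/71, 3/2}) ∪ ({-67/2, 82/9, 7⋅√2, π} × {-4, -23/9, 7/6, 3/2, 38/9})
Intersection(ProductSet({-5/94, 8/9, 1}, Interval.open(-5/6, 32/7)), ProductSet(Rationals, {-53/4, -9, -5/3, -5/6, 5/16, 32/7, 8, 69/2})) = ProductSet({-5/94, 8/9, 1}, {5/16})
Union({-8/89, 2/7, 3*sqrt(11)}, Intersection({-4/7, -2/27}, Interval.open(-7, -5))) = {-8/89, 2/7, 3*sqrt(11)}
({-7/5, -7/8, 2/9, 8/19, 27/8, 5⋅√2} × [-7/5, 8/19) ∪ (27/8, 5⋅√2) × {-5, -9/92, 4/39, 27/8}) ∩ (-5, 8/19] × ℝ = {-7/5, -7/8, 2/9, 8/19} × [-7/5, 8/19)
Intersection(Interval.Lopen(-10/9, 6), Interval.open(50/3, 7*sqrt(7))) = EmptySet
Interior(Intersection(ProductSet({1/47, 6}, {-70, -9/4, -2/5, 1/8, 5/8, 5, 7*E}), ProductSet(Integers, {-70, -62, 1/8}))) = EmptySet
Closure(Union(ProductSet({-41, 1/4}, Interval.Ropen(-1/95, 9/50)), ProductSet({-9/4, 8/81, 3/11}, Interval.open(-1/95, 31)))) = Union(ProductSet({-41, 1/4}, Interval(-1/95, 9/50)), ProductSet({-9/4, 8/81, 3/11}, Interval(-1/95, 31)))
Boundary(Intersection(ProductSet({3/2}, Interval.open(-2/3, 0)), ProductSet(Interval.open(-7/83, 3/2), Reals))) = EmptySet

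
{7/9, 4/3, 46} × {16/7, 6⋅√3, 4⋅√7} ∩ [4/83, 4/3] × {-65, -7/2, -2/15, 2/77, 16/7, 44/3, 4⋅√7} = {7/9, 4/3} × {16/7, 4⋅√7}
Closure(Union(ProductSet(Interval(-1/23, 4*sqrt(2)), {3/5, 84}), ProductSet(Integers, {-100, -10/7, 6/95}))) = Union(ProductSet(Integers, {-100, -10/7, 6/95}), ProductSet(Interval(-1/23, 4*sqrt(2)), {3/5, 84}))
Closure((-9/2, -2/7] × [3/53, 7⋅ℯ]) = [-9/2, -2/7] × [3/53, 7⋅ℯ]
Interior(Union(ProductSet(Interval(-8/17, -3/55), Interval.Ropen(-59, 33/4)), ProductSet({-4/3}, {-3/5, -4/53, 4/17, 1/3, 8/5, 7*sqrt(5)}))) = ProductSet(Interval.open(-8/17, -3/55), Interval.open(-59, 33/4))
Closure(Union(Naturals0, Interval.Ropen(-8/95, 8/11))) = Union(Complement(Naturals0, Interval.open(-8/95, 8/11)), Interval(-8/95, 8/11), Naturals0)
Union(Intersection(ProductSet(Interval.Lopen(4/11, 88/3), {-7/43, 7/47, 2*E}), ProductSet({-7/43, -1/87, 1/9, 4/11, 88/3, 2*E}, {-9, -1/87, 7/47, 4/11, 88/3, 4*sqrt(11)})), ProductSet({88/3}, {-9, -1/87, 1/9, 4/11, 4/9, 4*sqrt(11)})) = Union(ProductSet({88/3}, {-9, -1/87, 1/9, 4/11, 4/9, 4*sqrt(11)}), ProductSet({88/3, 2*E}, {7/47}))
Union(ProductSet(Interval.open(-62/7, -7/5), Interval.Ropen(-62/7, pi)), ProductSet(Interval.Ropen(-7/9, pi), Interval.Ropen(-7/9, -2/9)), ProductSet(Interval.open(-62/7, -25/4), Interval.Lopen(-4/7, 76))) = Union(ProductSet(Interval.open(-62/7, -25/4), Interval.Lopen(-4/7, 76)), ProductSet(Interval.open(-62/7, -7/5), Interval.Ropen(-62/7, pi)), ProductSet(Interval.Ropen(-7/9, pi), Interval.Ropen(-7/9, -2/9)))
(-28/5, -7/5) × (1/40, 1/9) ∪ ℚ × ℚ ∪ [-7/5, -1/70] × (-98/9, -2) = (ℚ × ℚ) ∪ ((-28/5, -7/5) × (1/40, 1/9)) ∪ ([-7/5, -1/70] × (-98/9, -2))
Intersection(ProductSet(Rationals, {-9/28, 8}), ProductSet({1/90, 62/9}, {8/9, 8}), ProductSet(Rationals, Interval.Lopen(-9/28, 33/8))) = EmptySet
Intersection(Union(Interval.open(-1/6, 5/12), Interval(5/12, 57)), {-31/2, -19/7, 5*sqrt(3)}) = {5*sqrt(3)}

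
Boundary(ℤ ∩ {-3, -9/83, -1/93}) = {-3}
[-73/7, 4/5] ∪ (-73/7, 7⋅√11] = [-73/7, 7⋅√11]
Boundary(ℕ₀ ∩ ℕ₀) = ℕ₀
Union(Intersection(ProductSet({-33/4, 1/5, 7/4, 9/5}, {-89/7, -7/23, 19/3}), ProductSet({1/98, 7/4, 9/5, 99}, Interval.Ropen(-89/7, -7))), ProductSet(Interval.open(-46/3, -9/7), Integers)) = Union(ProductSet({7/4, 9/5}, {-89/7}), ProductSet(Interval.open(-46/3, -9/7), Integers))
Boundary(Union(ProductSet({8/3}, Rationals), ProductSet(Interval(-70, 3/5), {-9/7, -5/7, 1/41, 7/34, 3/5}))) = Union(ProductSet({8/3}, Reals), ProductSet(Interval(-70, 3/5), {-9/7, -5/7, 1/41, 7/34, 3/5}))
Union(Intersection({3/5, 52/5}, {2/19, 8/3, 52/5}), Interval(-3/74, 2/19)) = Union({52/5}, Interval(-3/74, 2/19))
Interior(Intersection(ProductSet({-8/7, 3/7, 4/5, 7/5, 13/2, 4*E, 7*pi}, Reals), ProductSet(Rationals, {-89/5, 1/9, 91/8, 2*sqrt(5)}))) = EmptySet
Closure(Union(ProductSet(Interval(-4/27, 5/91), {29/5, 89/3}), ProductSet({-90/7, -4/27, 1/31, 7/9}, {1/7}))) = Union(ProductSet({-90/7, -4/27, 1/31, 7/9}, {1/7}), ProductSet(Interval(-4/27, 5/91), {29/5, 89/3}))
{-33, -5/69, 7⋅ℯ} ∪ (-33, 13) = [-33, 13) ∪ {7⋅ℯ}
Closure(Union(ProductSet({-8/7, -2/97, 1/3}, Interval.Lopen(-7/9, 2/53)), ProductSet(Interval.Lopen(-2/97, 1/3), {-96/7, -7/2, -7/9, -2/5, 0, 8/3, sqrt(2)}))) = Union(ProductSet({-8/7, -2/97, 1/3}, Interval(-7/9, 2/53)), ProductSet(Interval(-2/97, 1/3), {-96/7, -7/2, -7/9, -2/5, 0, 8/3, sqrt(2)}))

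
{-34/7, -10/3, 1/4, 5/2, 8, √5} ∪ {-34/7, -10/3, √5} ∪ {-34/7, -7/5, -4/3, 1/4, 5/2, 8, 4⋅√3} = {-34/7, -10/3, -7/5, -4/3, 1/4, 5/2, 8, 4⋅√3, √5}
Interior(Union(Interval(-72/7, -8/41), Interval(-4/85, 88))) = Union(Interval.open(-72/7, -8/41), Interval.open(-4/85, 88))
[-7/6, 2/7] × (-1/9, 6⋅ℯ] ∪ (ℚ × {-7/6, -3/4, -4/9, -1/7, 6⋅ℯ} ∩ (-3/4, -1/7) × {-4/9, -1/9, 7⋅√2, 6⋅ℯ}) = ((ℚ ∩ (-3/4, -1/7)) × {-4/9, 6⋅ℯ}) ∪ ([-7/6, 2/7] × (-1/9, 6⋅ℯ])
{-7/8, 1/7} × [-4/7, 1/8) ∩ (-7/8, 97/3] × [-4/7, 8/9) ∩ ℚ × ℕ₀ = {1/7} × {0}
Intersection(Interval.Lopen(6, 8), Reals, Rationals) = Intersection(Interval.Lopen(6, 8), Rationals)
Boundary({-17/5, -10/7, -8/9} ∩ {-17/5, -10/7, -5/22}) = {-17/5, -10/7}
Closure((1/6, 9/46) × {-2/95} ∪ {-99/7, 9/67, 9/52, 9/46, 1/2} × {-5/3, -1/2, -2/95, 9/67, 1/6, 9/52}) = ([1/6, 9/46] × {-2/95}) ∪ ({-99/7, 9/67, 9/52, 9/46, 1/2} × {-5/3, -1/2, -2/95, 9/67, 1/6, 9/52})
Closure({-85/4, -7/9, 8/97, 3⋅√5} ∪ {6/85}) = {-85/4, -7/9, 6/85, 8/97, 3⋅√5}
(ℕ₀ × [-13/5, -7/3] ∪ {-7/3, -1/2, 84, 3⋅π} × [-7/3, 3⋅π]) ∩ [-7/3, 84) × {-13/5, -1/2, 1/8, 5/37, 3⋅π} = ({0, 1, …, 83} × {-13/5}) ∪ ({-7/3, -1/2, 3⋅π} × {-1/2, 1/8, 5/37, 3⋅π})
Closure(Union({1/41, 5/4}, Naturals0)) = Union({1/41, 5/4}, Naturals0)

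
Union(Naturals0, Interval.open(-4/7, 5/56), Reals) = Interval(-oo, oo)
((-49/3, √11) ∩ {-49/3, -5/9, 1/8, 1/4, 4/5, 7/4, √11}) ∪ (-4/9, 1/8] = {-5/9, 1/4, 4/5, 7/4} ∪ (-4/9, 1/8]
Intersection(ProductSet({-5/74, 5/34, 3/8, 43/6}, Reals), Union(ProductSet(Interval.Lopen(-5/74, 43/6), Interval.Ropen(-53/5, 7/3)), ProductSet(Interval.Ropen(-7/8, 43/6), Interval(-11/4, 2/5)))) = Union(ProductSet({-5/74, 5/34, 3/8}, Interval(-11/4, 2/5)), ProductSet({5/34, 3/8, 43/6}, Interval.Ropen(-53/5, 7/3)))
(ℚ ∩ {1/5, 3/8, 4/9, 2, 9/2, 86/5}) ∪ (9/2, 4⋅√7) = {1/5, 3/8, 4/9, 2, 86/5} ∪ [9/2, 4⋅√7)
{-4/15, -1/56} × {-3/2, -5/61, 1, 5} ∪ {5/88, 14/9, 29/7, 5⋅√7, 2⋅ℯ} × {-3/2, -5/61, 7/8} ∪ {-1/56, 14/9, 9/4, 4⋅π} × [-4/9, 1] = ({-4/15, -1/56} × {-3/2, -5/61, 1, 5}) ∪ ({-1/56, 14/9, 9/4, 4⋅π} × [-4/9, 1]) ∪ ({5/88, 14/9, 29/7, 5⋅√7, 2⋅ℯ} × {-3/2, -5/61, 7/8})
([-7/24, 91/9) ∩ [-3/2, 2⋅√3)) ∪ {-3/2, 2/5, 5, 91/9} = {-3/2, 5, 91/9} ∪ [-7/24, 2⋅√3)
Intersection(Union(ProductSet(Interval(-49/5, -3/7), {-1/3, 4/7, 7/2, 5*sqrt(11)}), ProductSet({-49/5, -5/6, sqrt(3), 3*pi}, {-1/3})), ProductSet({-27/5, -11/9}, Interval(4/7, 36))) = ProductSet({-27/5, -11/9}, {4/7, 7/2, 5*sqrt(11)})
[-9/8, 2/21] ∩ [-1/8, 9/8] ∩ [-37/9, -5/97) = [-1/8, -5/97)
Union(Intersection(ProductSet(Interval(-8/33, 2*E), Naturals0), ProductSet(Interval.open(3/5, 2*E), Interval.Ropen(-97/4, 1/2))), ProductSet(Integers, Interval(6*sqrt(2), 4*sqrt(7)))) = Union(ProductSet(Integers, Interval(6*sqrt(2), 4*sqrt(7))), ProductSet(Interval.open(3/5, 2*E), Range(0, 1, 1)))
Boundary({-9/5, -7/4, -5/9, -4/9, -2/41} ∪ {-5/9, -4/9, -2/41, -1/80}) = {-9/5, -7/4, -5/9, -4/9, -2/41, -1/80}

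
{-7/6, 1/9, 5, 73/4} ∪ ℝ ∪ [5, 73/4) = (-∞, ∞)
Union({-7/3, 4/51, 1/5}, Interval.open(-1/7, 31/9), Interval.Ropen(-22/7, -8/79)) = Interval.Ropen(-22/7, 31/9)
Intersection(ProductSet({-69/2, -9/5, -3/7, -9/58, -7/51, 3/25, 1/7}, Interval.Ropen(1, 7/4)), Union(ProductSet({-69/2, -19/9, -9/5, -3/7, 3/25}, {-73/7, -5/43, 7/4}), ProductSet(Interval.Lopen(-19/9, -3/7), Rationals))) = ProductSet({-9/5, -3/7}, Intersection(Interval.Ropen(1, 7/4), Rationals))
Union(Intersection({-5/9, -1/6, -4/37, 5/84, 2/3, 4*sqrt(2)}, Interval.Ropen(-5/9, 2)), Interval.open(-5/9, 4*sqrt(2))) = Interval.Ropen(-5/9, 4*sqrt(2))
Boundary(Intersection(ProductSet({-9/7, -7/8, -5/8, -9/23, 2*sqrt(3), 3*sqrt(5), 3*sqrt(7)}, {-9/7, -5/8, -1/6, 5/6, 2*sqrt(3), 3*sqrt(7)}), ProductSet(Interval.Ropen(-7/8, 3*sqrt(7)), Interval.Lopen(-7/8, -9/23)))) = ProductSet({-7/8, -5/8, -9/23, 2*sqrt(3), 3*sqrt(5)}, {-5/8})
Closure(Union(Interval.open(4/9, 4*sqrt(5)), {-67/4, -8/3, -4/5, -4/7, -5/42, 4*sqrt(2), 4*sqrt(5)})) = Union({-67/4, -8/3, -4/5, -4/7, -5/42}, Interval(4/9, 4*sqrt(5)))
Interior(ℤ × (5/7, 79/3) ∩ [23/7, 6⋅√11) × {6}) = ∅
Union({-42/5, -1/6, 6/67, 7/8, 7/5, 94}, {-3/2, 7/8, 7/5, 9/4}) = {-42/5, -3/2, -1/6, 6/67, 7/8, 7/5, 9/4, 94}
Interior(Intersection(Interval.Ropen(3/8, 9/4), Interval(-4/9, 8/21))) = Interval.open(3/8, 8/21)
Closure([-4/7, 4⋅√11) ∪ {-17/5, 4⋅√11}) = {-17/5} ∪ [-4/7, 4⋅√11]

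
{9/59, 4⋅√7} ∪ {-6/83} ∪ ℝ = ℝ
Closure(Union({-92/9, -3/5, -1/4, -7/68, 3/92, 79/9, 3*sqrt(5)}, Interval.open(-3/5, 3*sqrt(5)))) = Union({-92/9, 79/9}, Interval(-3/5, 3*sqrt(5)))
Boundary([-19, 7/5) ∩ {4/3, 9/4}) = {4/3}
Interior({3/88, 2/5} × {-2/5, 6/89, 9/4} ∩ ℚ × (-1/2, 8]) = ∅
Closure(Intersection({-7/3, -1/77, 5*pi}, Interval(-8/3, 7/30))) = {-7/3, -1/77}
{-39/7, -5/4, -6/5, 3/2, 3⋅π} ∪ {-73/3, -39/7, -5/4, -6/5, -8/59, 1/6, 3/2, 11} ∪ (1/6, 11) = {-73/3, -39/7, -5/4, -6/5, -8/59} ∪ [1/6, 11]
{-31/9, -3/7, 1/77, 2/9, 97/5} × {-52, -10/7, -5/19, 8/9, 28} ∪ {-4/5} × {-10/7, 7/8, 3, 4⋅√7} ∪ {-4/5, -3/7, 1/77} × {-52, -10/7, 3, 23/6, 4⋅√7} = ({-4/5} × {-10/7, 7/8, 3, 4⋅√7}) ∪ ({-31/9, -3/7, 1/77, 2/9, 97/5} × {-52, -10/7, -5/19, 8/9, 28}) ∪ ({-4/5, -3/7, 1/77} × {-52, -10/7, 3, 23/6, 4⋅√7})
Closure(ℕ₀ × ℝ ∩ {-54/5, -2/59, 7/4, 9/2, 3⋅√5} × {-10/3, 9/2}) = ∅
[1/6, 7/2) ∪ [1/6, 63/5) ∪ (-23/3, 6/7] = (-23/3, 63/5)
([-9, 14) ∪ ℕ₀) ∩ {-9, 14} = {-9, 14}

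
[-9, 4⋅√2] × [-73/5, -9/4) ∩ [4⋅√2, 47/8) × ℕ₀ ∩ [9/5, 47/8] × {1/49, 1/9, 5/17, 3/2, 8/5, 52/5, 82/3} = ∅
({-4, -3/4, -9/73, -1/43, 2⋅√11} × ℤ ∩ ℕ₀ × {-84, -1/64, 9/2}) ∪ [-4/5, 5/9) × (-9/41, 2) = [-4/5, 5/9) × (-9/41, 2)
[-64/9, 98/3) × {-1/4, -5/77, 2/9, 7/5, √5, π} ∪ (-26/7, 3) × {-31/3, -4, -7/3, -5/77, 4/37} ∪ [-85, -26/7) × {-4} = ([-85, -26/7) × {-4}) ∪ ((-26/7, 3) × {-31/3, -4, -7/3, -5/77, 4/37}) ∪ ([-64/9, 98/3) × {-1/4, -5/77, 2/9, 7/5, √5, π})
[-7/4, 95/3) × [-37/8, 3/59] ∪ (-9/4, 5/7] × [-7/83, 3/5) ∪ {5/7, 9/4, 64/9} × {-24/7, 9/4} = ({5/7, 9/4, 64/9} × {-24/7, 9/4}) ∪ ((-9/4, 5/7] × [-7/83, 3/5)) ∪ ([-7/4, 95/3) × [-37/8, 3/59])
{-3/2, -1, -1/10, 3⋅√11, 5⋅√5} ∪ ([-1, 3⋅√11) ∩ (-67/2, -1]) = {-3/2, -1, -1/10, 3⋅√11, 5⋅√5}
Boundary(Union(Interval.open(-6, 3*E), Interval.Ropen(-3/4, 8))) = {-6, 3*E}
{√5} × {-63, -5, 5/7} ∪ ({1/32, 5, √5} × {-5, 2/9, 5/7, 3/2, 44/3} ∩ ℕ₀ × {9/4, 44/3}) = ({5} × {44/3}) ∪ ({√5} × {-63, -5, 5/7})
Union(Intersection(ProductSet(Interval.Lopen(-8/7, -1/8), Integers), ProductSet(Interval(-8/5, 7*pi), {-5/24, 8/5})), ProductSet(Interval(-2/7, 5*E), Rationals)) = ProductSet(Interval(-2/7, 5*E), Rationals)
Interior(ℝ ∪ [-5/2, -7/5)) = (-∞, ∞)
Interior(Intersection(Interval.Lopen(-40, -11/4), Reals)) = Interval.open(-40, -11/4)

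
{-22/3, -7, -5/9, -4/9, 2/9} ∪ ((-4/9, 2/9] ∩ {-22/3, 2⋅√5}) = {-22/3, -7, -5/9, -4/9, 2/9}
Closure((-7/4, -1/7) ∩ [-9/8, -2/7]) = [-9/8, -2/7]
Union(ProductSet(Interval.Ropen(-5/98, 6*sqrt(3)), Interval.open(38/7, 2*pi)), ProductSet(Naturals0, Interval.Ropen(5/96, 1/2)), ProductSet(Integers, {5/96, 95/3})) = Union(ProductSet(Integers, {5/96, 95/3}), ProductSet(Interval.Ropen(-5/98, 6*sqrt(3)), Interval.open(38/7, 2*pi)), ProductSet(Naturals0, Interval.Ropen(5/96, 1/2)))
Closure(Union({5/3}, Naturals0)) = Union({5/3}, Naturals0)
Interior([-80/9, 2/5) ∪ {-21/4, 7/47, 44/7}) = (-80/9, 2/5)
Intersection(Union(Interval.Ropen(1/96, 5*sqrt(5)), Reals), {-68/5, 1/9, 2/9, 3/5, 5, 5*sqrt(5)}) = {-68/5, 1/9, 2/9, 3/5, 5, 5*sqrt(5)}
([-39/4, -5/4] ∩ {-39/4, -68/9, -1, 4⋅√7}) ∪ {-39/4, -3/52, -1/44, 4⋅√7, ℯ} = {-39/4, -68/9, -3/52, -1/44, 4⋅√7, ℯ}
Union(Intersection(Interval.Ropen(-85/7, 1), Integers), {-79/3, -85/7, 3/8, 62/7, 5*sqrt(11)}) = Union({-79/3, -85/7, 3/8, 62/7, 5*sqrt(11)}, Range(-12, 1, 1))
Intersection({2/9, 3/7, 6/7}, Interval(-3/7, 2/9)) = {2/9}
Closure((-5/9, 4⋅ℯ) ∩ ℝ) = [-5/9, 4⋅ℯ]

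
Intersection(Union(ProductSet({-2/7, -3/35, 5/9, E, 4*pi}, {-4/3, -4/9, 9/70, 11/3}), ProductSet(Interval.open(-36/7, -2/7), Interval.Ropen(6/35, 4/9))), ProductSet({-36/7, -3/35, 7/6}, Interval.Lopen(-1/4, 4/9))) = ProductSet({-3/35}, {9/70})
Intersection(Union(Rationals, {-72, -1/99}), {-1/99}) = {-1/99}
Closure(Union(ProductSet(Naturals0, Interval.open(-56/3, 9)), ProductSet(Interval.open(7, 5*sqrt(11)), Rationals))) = Union(ProductSet(Interval(7, 5*sqrt(11)), Reals), ProductSet(Naturals0, Interval(-56/3, 9)))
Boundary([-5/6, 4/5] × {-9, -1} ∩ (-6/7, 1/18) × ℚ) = [-5/6, 1/18] × {-9, -1}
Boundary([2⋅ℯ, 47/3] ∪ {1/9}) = {1/9, 47/3, 2⋅ℯ}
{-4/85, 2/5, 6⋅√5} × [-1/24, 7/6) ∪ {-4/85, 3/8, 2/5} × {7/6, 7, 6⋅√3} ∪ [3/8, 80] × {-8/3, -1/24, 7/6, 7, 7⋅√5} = ({-4/85, 3/8, 2/5} × {7/6, 7, 6⋅√3}) ∪ ({-4/85, 2/5, 6⋅√5} × [-1/24, 7/6)) ∪ ([3/8, 80] × {-8/3, -1/24, 7/6, 7, 7⋅√5})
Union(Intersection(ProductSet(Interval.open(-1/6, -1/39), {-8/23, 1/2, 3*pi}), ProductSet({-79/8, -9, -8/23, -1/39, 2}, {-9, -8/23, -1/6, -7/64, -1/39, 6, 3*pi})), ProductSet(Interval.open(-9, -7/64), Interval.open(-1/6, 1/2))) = ProductSet(Interval.open(-9, -7/64), Interval.open(-1/6, 1/2))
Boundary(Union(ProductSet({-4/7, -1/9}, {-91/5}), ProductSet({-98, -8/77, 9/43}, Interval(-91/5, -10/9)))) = Union(ProductSet({-4/7, -1/9}, {-91/5}), ProductSet({-98, -8/77, 9/43}, Interval(-91/5, -10/9)))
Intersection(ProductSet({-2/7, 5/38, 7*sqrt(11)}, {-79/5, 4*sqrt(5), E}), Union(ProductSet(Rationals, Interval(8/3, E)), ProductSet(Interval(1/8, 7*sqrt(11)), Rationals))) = Union(ProductSet({-2/7, 5/38}, {E}), ProductSet({5/38, 7*sqrt(11)}, {-79/5}))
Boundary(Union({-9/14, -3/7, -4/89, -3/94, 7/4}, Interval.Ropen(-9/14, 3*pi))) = {-9/14, 3*pi}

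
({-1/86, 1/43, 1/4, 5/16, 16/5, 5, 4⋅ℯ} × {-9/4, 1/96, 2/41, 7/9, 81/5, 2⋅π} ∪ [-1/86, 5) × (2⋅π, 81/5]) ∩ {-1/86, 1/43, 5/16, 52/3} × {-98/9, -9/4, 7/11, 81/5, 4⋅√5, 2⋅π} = {-1/86, 1/43, 5/16} × {-9/4, 81/5, 4⋅√5, 2⋅π}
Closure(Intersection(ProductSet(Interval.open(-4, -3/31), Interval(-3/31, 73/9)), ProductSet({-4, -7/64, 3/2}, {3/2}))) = ProductSet({-7/64}, {3/2})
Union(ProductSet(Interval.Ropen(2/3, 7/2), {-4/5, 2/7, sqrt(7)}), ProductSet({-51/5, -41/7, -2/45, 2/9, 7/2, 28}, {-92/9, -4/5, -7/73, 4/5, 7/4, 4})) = Union(ProductSet({-51/5, -41/7, -2/45, 2/9, 7/2, 28}, {-92/9, -4/5, -7/73, 4/5, 7/4, 4}), ProductSet(Interval.Ropen(2/3, 7/2), {-4/5, 2/7, sqrt(7)}))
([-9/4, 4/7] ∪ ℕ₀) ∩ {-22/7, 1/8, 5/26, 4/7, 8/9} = {1/8, 5/26, 4/7}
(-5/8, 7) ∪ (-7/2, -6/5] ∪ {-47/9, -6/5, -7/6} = {-47/9, -7/6} ∪ (-7/2, -6/5] ∪ (-5/8, 7)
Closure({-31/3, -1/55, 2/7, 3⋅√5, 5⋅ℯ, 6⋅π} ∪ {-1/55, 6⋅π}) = {-31/3, -1/55, 2/7, 3⋅√5, 5⋅ℯ, 6⋅π}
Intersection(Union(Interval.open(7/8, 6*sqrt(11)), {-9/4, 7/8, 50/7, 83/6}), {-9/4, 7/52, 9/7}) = {-9/4, 9/7}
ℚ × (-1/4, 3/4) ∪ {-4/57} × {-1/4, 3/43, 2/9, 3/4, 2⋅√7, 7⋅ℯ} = (ℚ × (-1/4, 3/4)) ∪ ({-4/57} × {-1/4, 3/43, 2/9, 3/4, 2⋅√7, 7⋅ℯ})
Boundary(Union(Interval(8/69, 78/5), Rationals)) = Union(Interval(-oo, 8/69), Interval(78/5, oo))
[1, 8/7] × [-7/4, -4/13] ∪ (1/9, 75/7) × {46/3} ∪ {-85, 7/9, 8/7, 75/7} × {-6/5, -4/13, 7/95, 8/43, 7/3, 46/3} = ((1/9, 75/7) × {46/3}) ∪ ([1, 8/7] × [-7/4, -4/13]) ∪ ({-85, 7/9, 8/7, 75/7} × {-6/5, -4/13, 7/95, 8/43, 7/3, 46/3})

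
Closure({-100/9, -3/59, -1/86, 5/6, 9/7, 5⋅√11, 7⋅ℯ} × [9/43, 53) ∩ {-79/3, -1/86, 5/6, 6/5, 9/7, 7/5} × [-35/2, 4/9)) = {-1/86, 5/6, 9/7} × [9/43, 4/9]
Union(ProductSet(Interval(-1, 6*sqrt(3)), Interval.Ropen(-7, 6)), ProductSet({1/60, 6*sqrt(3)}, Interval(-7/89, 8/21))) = ProductSet(Interval(-1, 6*sqrt(3)), Interval.Ropen(-7, 6))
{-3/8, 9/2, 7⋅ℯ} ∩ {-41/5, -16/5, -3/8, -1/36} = {-3/8}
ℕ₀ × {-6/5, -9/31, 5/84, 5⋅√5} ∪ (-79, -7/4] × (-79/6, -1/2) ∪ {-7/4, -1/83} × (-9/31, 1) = ({-7/4, -1/83} × (-9/31, 1)) ∪ ((-79, -7/4] × (-79/6, -1/2)) ∪ (ℕ₀ × {-6/5, -9/31, 5/84, 5⋅√5})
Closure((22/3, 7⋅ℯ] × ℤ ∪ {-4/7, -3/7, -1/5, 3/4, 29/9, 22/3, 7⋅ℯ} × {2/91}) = ([22/3, 7⋅ℯ] × ℤ) ∪ ({-4/7, -3/7, -1/5, 3/4, 29/9, 22/3, 7⋅ℯ} × {2/91})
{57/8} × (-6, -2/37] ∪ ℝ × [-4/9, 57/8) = (ℝ × [-4/9, 57/8)) ∪ ({57/8} × (-6, -2/37])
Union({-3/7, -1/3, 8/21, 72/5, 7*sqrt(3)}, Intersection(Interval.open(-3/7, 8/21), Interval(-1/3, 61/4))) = Union({-3/7, 72/5, 7*sqrt(3)}, Interval(-1/3, 8/21))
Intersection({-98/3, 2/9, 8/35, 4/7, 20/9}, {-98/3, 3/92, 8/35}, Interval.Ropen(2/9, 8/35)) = EmptySet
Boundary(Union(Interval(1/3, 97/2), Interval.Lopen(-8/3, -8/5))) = {-8/3, -8/5, 1/3, 97/2}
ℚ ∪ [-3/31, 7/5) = ℚ ∪ [-3/31, 7/5]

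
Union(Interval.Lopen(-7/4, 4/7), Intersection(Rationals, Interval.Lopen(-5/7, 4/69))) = Union(Intersection(Interval.Lopen(-5/7, 4/69), Rationals), Interval.Lopen(-7/4, 4/7))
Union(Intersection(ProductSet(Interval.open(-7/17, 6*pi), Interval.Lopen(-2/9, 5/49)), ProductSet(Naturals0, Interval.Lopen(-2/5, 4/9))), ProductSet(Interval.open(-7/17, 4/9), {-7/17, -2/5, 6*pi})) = Union(ProductSet(Interval.open(-7/17, 4/9), {-7/17, -2/5, 6*pi}), ProductSet(Range(0, 19, 1), Interval.Lopen(-2/9, 5/49)))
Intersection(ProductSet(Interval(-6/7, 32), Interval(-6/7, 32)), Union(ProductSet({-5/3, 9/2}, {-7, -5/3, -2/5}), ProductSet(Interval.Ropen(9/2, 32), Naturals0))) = Union(ProductSet({9/2}, {-2/5}), ProductSet(Interval.Ropen(9/2, 32), Range(0, 33, 1)))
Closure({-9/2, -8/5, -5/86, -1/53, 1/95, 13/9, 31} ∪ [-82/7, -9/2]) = [-82/7, -9/2] ∪ {-8/5, -5/86, -1/53, 1/95, 13/9, 31}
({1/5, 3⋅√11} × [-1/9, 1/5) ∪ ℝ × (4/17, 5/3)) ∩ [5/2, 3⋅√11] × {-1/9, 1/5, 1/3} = ({3⋅√11} × {-1/9}) ∪ ([5/2, 3⋅√11] × {1/3})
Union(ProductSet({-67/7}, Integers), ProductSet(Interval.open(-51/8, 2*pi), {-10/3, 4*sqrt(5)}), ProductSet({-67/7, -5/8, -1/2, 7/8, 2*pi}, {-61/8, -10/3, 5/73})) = Union(ProductSet({-67/7}, Integers), ProductSet({-67/7, -5/8, -1/2, 7/8, 2*pi}, {-61/8, -10/3, 5/73}), ProductSet(Interval.open(-51/8, 2*pi), {-10/3, 4*sqrt(5)}))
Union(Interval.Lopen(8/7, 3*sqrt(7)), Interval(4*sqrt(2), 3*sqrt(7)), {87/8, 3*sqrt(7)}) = Union({87/8}, Interval.Lopen(8/7, 3*sqrt(7)))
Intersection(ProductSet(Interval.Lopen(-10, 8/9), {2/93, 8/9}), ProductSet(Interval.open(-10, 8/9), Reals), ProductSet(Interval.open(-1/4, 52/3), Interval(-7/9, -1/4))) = EmptySet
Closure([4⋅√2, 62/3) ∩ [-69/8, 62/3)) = [4⋅√2, 62/3]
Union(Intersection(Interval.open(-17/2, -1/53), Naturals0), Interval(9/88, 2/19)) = Interval(9/88, 2/19)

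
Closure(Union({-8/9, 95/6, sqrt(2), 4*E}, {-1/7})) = {-8/9, -1/7, 95/6, sqrt(2), 4*E}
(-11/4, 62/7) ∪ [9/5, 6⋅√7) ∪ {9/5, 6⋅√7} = (-11/4, 6⋅√7]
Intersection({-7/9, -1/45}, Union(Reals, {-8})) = {-7/9, -1/45}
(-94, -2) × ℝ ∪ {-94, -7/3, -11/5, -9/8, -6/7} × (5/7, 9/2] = ((-94, -2) × ℝ) ∪ ({-94, -7/3, -11/5, -9/8, -6/7} × (5/7, 9/2])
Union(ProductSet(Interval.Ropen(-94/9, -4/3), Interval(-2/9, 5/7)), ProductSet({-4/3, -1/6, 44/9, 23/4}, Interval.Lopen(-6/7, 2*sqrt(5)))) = Union(ProductSet({-4/3, -1/6, 44/9, 23/4}, Interval.Lopen(-6/7, 2*sqrt(5))), ProductSet(Interval.Ropen(-94/9, -4/3), Interval(-2/9, 5/7)))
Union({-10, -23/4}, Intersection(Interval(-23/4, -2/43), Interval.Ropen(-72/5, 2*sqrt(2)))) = Union({-10}, Interval(-23/4, -2/43))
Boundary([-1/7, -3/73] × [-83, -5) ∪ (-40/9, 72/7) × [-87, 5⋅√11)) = ({-40/9, 72/7} × [-87, 5⋅√11]) ∪ ([-40/9, 72/7] × {-87, 5⋅√11})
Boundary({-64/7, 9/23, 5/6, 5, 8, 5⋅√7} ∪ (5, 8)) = {-64/7, 9/23, 5/6, 5, 8, 5⋅√7}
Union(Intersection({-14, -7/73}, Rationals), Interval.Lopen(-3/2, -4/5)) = Union({-14, -7/73}, Interval.Lopen(-3/2, -4/5))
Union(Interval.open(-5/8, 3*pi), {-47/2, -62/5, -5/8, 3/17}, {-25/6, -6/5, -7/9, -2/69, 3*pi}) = Union({-47/2, -62/5, -25/6, -6/5, -7/9}, Interval(-5/8, 3*pi))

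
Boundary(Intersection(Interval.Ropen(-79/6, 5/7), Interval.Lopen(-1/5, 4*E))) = {-1/5, 5/7}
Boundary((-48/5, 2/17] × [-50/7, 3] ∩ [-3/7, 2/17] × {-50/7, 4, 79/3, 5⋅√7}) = [-3/7, 2/17] × {-50/7}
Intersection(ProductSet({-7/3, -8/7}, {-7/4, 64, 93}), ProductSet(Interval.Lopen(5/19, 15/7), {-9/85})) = EmptySet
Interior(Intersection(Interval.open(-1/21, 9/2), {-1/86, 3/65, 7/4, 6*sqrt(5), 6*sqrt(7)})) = EmptySet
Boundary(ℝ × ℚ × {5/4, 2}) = ℝ × ℝ × {5/4, 2}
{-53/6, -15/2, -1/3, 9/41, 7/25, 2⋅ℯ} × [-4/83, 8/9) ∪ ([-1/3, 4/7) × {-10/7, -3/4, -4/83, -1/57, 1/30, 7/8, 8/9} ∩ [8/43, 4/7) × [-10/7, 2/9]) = ([8/43, 4/7) × {-10/7, -3/4, -4/83, -1/57, 1/30}) ∪ ({-53/6, -15/2, -1/3, 9/41, 7/25, 2⋅ℯ} × [-4/83, 8/9))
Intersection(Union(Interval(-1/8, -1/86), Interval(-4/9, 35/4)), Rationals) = Intersection(Interval(-4/9, 35/4), Rationals)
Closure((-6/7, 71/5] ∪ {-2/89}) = [-6/7, 71/5]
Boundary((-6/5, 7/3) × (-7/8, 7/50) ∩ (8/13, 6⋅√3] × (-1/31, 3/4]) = ({8/13, 7/3} × [-1/31, 7/50]) ∪ ([8/13, 7/3] × {-1/31, 7/50})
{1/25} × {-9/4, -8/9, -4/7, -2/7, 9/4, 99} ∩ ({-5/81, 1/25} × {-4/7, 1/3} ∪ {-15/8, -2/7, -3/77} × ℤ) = {1/25} × {-4/7}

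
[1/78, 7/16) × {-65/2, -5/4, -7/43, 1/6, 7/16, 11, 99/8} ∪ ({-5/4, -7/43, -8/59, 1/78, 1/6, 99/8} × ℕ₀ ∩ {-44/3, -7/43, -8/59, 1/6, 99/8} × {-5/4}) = [1/78, 7/16) × {-65/2, -5/4, -7/43, 1/6, 7/16, 11, 99/8}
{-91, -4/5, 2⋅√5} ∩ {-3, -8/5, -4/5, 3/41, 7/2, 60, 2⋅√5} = {-4/5, 2⋅√5}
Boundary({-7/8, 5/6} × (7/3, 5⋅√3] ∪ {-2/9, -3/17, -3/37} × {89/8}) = ({-2/9, -3/17, -3/37} × {89/8}) ∪ ({-7/8, 5/6} × [7/3, 5⋅√3])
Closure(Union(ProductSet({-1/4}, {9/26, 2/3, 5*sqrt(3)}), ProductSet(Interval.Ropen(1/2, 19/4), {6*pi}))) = Union(ProductSet({-1/4}, {9/26, 2/3, 5*sqrt(3)}), ProductSet(Interval(1/2, 19/4), {6*pi}))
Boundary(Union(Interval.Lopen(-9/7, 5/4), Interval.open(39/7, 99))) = {-9/7, 5/4, 39/7, 99}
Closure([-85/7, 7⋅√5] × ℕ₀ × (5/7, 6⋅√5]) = [-85/7, 7⋅√5] × ℕ₀ × [5/7, 6⋅√5]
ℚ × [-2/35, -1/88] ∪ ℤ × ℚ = (ℤ × ℚ) ∪ (ℚ × [-2/35, -1/88])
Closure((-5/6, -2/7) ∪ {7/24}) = [-5/6, -2/7] ∪ {7/24}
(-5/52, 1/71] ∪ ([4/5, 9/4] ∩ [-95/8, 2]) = (-5/52, 1/71] ∪ [4/5, 2]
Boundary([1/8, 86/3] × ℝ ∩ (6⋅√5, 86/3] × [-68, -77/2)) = ({86/3, 6⋅√5} × [-68, -77/2]) ∪ ([6⋅√5, 86/3] × {-68, -77/2})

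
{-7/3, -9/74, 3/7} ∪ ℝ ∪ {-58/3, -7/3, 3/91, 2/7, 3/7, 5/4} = ℝ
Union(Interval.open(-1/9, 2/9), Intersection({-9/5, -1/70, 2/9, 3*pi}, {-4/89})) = Interval.open(-1/9, 2/9)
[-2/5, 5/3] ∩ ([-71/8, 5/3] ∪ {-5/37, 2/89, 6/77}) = [-2/5, 5/3]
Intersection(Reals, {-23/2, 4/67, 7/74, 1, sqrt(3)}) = {-23/2, 4/67, 7/74, 1, sqrt(3)}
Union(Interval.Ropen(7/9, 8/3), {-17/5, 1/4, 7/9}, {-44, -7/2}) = Union({-44, -7/2, -17/5, 1/4}, Interval.Ropen(7/9, 8/3))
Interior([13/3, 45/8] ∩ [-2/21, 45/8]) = (13/3, 45/8)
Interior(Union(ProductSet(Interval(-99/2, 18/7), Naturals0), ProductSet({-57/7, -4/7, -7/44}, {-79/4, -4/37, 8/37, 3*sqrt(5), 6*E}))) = EmptySet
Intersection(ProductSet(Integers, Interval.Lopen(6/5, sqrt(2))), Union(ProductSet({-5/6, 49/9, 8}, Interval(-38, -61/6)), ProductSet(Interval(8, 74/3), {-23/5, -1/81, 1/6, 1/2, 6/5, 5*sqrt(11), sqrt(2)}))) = ProductSet(Range(8, 25, 1), {sqrt(2)})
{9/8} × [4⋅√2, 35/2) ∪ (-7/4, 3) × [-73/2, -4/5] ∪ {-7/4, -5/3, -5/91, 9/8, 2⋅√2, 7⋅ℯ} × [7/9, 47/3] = ((-7/4, 3) × [-73/2, -4/5]) ∪ ({9/8} × [4⋅√2, 35/2)) ∪ ({-7/4, -5/3, -5/91, 9/8, 2⋅√2, 7⋅ℯ} × [7/9, 47/3])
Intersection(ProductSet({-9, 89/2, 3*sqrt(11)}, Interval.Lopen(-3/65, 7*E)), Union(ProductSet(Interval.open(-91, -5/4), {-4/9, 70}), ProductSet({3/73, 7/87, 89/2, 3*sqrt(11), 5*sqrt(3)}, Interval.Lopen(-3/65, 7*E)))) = ProductSet({89/2, 3*sqrt(11)}, Interval.Lopen(-3/65, 7*E))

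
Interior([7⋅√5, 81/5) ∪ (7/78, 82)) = (7/78, 82)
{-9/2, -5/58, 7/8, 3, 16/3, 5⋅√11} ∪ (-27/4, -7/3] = (-27/4, -7/3] ∪ {-5/58, 7/8, 3, 16/3, 5⋅√11}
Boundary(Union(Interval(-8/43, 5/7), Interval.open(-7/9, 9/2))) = {-7/9, 9/2}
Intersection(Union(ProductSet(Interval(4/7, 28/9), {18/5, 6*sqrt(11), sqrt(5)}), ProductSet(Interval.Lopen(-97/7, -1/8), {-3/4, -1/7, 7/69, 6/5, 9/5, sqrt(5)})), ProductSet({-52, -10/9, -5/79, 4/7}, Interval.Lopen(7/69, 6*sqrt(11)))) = Union(ProductSet({-10/9}, {6/5, 9/5, sqrt(5)}), ProductSet({4/7}, {18/5, 6*sqrt(11), sqrt(5)}))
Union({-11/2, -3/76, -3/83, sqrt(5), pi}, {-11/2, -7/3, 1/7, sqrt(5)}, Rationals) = Union({sqrt(5), pi}, Rationals)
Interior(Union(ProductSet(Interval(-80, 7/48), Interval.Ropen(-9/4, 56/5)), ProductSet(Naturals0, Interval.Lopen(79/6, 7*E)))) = ProductSet(Interval.open(-80, 7/48), Interval.open(-9/4, 56/5))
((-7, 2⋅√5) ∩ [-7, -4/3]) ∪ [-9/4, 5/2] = (-7, 5/2]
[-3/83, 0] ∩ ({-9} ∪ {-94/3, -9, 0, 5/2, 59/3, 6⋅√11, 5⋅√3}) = {0}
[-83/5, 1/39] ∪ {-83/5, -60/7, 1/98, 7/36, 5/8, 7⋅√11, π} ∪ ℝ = (-∞, ∞)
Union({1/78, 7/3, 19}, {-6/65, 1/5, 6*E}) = {-6/65, 1/78, 1/5, 7/3, 19, 6*E}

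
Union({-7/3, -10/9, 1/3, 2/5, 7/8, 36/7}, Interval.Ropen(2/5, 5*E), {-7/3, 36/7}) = Union({-7/3, -10/9, 1/3}, Interval.Ropen(2/5, 5*E))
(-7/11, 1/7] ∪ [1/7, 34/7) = (-7/11, 34/7)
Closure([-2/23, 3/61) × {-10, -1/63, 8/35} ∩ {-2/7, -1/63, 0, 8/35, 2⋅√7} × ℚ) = {-1/63, 0} × {-10, -1/63, 8/35}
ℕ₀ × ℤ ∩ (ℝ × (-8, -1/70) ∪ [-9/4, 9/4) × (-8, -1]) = ℕ₀ × {-7, -6, …, -1}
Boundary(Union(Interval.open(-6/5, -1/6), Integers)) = Union(Complement(Integers, Interval.open(-6/5, -1/6)), {-6/5, -1/6})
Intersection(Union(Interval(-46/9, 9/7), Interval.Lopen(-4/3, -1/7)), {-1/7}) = {-1/7}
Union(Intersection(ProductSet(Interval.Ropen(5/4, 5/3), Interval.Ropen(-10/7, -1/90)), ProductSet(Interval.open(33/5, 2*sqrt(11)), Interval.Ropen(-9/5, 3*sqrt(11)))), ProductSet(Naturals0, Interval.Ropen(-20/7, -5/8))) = ProductSet(Naturals0, Interval.Ropen(-20/7, -5/8))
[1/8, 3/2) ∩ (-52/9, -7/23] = ∅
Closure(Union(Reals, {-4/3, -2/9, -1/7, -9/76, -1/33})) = Reals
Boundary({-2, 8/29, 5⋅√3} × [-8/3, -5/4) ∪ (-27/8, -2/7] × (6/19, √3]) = ({-27/8, -2/7} × [6/19, √3]) ∪ ([-27/8, -2/7] × {6/19, √3}) ∪ ({-2, 8/29, 5⋅√3} × [-8/3, -5/4])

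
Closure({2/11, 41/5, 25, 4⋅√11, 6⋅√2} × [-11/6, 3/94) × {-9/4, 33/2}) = {2/11, 41/5, 25, 4⋅√11, 6⋅√2} × [-11/6, 3/94] × {-9/4, 33/2}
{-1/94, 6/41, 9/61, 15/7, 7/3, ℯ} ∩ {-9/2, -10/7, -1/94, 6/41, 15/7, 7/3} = {-1/94, 6/41, 15/7, 7/3}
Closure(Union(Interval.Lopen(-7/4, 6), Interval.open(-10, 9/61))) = Interval(-10, 6)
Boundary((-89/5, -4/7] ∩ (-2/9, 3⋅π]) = ∅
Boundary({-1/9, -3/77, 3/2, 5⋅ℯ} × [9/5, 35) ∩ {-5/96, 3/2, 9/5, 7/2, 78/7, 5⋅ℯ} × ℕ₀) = {3/2, 5⋅ℯ} × {2, 3, …, 34}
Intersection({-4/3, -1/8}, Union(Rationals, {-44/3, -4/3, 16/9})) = {-4/3, -1/8}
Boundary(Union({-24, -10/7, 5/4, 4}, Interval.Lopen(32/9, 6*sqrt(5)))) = {-24, -10/7, 5/4, 32/9, 6*sqrt(5)}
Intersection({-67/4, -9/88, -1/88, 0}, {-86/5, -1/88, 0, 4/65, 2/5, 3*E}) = {-1/88, 0}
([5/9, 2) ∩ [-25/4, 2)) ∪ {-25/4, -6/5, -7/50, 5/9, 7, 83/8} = {-25/4, -6/5, -7/50, 7, 83/8} ∪ [5/9, 2)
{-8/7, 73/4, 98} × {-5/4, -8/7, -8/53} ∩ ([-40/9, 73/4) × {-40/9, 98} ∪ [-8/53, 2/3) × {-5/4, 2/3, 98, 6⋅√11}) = ∅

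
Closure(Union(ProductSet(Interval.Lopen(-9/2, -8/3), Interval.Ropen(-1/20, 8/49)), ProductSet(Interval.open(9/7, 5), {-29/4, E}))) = Union(ProductSet({-9/2, -8/3}, Interval(-1/20, 8/49)), ProductSet(Interval(-9/2, -8/3), {-1/20, 8/49}), ProductSet(Interval.Lopen(-9/2, -8/3), Interval.Ropen(-1/20, 8/49)), ProductSet(Interval(9/7, 5), {-29/4, E}))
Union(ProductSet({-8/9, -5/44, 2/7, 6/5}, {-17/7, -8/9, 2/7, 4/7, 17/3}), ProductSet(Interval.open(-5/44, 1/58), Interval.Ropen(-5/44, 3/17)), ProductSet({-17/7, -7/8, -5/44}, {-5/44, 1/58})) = Union(ProductSet({-17/7, -7/8, -5/44}, {-5/44, 1/58}), ProductSet({-8/9, -5/44, 2/7, 6/5}, {-17/7, -8/9, 2/7, 4/7, 17/3}), ProductSet(Interval.open(-5/44, 1/58), Interval.Ropen(-5/44, 3/17)))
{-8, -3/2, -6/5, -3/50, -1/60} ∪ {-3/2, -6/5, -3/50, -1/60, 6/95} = {-8, -3/2, -6/5, -3/50, -1/60, 6/95}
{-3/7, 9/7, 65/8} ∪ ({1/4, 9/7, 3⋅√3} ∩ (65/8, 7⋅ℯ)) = {-3/7, 9/7, 65/8}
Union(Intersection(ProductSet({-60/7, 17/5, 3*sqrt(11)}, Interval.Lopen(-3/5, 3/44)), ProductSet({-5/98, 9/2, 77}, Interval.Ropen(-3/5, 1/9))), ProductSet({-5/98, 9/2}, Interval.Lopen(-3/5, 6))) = ProductSet({-5/98, 9/2}, Interval.Lopen(-3/5, 6))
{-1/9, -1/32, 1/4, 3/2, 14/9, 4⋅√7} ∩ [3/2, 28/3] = {3/2, 14/9}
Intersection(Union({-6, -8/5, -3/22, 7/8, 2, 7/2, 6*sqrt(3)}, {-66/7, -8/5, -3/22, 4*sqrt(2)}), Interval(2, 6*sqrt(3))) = {2, 7/2, 4*sqrt(2), 6*sqrt(3)}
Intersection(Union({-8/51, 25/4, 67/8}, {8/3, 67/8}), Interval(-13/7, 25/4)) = {-8/51, 8/3, 25/4}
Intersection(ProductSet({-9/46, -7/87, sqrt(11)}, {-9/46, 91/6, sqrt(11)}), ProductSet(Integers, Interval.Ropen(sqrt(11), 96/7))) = EmptySet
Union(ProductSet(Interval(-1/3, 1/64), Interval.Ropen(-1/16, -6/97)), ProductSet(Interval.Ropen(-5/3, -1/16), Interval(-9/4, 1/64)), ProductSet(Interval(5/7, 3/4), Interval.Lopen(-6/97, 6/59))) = Union(ProductSet(Interval.Ropen(-5/3, -1/16), Interval(-9/4, 1/64)), ProductSet(Interval(-1/3, 1/64), Interval.Ropen(-1/16, -6/97)), ProductSet(Interval(5/7, 3/4), Interval.Lopen(-6/97, 6/59)))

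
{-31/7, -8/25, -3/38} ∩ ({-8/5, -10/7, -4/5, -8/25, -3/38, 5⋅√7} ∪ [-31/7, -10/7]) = {-31/7, -8/25, -3/38}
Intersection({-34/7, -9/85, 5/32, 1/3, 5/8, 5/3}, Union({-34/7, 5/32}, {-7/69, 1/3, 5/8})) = {-34/7, 5/32, 1/3, 5/8}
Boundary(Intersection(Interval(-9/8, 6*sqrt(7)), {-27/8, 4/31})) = {4/31}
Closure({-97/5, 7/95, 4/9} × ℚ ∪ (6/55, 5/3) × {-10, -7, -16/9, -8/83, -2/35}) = ({-97/5, 7/95, 4/9} × ℝ) ∪ ([6/55, 5/3] × {-10, -7, -16/9, -8/83, -2/35})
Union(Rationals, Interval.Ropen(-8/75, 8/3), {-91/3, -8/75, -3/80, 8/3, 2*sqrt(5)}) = Union({2*sqrt(5)}, Interval(-8/75, 8/3), Rationals)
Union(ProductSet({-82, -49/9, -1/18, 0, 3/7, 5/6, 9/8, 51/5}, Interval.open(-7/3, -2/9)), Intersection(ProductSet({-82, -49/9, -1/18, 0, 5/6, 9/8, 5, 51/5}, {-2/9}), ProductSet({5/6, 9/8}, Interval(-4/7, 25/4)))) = Union(ProductSet({5/6, 9/8}, {-2/9}), ProductSet({-82, -49/9, -1/18, 0, 3/7, 5/6, 9/8, 51/5}, Interval.open(-7/3, -2/9)))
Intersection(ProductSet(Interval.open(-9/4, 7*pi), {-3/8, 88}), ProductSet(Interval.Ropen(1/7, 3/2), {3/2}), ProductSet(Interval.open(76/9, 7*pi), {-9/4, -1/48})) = EmptySet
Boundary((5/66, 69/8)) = {5/66, 69/8}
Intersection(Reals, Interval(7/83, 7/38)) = Interval(7/83, 7/38)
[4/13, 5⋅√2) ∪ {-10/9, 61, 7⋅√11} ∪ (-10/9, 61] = [-10/9, 61]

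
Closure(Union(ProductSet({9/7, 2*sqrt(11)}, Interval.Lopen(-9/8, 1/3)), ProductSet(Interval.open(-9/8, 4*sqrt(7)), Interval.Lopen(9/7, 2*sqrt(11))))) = Union(ProductSet({-9/8, 4*sqrt(7)}, Interval(9/7, 2*sqrt(11))), ProductSet({9/7, 2*sqrt(11)}, Interval(-9/8, 1/3)), ProductSet(Interval(-9/8, 4*sqrt(7)), {9/7, 2*sqrt(11)}), ProductSet(Interval.open(-9/8, 4*sqrt(7)), Interval.Lopen(9/7, 2*sqrt(11))))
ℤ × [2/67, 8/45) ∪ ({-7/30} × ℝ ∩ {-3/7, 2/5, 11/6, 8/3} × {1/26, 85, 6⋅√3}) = ℤ × [2/67, 8/45)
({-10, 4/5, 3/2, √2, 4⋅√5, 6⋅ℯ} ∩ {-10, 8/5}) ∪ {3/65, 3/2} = {-10, 3/65, 3/2}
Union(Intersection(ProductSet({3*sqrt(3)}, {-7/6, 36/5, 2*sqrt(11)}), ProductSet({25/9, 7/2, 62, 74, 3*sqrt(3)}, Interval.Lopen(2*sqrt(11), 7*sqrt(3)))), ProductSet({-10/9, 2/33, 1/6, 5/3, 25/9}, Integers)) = Union(ProductSet({3*sqrt(3)}, {36/5}), ProductSet({-10/9, 2/33, 1/6, 5/3, 25/9}, Integers))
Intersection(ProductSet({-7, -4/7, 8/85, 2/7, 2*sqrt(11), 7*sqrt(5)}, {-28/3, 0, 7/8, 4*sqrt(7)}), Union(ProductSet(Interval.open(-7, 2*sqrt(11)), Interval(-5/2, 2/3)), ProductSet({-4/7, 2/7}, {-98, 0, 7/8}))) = Union(ProductSet({-4/7, 2/7}, {0, 7/8}), ProductSet({-4/7, 8/85, 2/7}, {0}))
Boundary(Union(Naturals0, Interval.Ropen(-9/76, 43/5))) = Union(Complement(Naturals0, Interval.open(-9/76, 43/5)), {-9/76, 43/5})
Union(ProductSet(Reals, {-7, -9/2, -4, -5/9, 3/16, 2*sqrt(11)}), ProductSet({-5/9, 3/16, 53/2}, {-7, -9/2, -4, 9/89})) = Union(ProductSet({-5/9, 3/16, 53/2}, {-7, -9/2, -4, 9/89}), ProductSet(Reals, {-7, -9/2, -4, -5/9, 3/16, 2*sqrt(11)}))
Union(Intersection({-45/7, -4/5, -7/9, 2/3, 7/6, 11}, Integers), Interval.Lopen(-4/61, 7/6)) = Union({11}, Interval.Lopen(-4/61, 7/6))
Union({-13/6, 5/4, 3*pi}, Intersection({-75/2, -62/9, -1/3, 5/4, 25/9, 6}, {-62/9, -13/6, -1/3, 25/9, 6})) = {-62/9, -13/6, -1/3, 5/4, 25/9, 6, 3*pi}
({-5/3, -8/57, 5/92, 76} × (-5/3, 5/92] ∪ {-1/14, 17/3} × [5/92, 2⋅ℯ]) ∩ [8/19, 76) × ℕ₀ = {17/3} × {1, 2, …, 5}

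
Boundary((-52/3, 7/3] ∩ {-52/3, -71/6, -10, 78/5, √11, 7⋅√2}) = {-71/6, -10}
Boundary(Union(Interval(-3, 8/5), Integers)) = Union(Complement(Integers, Interval.open(-3, 8/5)), {8/5})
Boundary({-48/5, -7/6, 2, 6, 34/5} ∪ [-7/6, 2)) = {-48/5, -7/6, 2, 6, 34/5}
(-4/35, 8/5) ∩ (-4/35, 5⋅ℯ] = (-4/35, 8/5)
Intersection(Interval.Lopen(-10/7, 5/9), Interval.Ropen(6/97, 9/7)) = Interval(6/97, 5/9)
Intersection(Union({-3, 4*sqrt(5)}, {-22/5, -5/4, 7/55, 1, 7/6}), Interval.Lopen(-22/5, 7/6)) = {-3, -5/4, 7/55, 1, 7/6}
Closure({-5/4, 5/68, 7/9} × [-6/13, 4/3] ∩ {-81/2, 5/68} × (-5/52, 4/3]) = {5/68} × [-5/52, 4/3]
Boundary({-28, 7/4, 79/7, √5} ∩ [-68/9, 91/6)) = {7/4, 79/7, √5}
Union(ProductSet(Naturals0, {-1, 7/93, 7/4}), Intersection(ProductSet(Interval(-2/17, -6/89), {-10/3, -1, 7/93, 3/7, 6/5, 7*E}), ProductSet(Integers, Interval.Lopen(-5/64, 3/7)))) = ProductSet(Naturals0, {-1, 7/93, 7/4})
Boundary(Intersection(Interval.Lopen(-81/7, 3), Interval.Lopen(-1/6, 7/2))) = {-1/6, 3}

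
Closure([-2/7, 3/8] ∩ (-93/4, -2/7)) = ∅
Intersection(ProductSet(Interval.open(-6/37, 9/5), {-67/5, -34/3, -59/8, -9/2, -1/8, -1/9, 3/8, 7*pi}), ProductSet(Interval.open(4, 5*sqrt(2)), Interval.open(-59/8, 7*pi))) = EmptySet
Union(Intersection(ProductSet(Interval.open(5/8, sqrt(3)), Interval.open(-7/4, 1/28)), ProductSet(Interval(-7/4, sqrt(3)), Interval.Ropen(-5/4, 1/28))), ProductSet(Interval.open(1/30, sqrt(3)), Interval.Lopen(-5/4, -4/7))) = Union(ProductSet(Interval.open(1/30, sqrt(3)), Interval.Lopen(-5/4, -4/7)), ProductSet(Interval.open(5/8, sqrt(3)), Interval.Ropen(-5/4, 1/28)))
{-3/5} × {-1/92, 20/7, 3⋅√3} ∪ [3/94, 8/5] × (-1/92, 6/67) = ({-3/5} × {-1/92, 20/7, 3⋅√3}) ∪ ([3/94, 8/5] × (-1/92, 6/67))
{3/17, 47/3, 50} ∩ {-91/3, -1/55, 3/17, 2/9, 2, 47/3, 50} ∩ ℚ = {3/17, 47/3, 50}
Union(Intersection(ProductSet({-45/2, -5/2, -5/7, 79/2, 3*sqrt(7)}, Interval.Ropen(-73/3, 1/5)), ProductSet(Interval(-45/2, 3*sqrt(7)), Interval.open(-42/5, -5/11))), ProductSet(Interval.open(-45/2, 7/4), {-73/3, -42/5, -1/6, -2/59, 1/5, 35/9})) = Union(ProductSet({-45/2, -5/2, -5/7, 3*sqrt(7)}, Interval.open(-42/5, -5/11)), ProductSet(Interval.open(-45/2, 7/4), {-73/3, -42/5, -1/6, -2/59, 1/5, 35/9}))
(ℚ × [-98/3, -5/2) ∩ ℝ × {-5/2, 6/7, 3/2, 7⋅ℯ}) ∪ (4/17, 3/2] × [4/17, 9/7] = (4/17, 3/2] × [4/17, 9/7]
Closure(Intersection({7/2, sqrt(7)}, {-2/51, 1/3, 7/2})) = {7/2}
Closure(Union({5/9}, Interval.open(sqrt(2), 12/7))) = Union({5/9}, Interval(sqrt(2), 12/7))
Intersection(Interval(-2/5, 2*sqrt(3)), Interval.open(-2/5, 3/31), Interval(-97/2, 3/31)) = Interval.open(-2/5, 3/31)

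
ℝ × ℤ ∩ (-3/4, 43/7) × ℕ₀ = (-3/4, 43/7) × ℕ₀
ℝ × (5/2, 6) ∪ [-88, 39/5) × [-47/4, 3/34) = (ℝ × (5/2, 6)) ∪ ([-88, 39/5) × [-47/4, 3/34))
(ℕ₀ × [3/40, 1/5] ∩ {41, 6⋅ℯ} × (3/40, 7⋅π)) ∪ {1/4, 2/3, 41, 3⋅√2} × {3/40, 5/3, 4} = ({41} × (3/40, 1/5]) ∪ ({1/4, 2/3, 41, 3⋅√2} × {3/40, 5/3, 4})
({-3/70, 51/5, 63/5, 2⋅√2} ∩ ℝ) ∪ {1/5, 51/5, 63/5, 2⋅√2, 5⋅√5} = {-3/70, 1/5, 51/5, 63/5, 2⋅√2, 5⋅√5}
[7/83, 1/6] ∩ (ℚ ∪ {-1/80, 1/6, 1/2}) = ℚ ∩ [7/83, 1/6]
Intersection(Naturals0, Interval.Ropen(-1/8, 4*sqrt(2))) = Range(0, 6, 1)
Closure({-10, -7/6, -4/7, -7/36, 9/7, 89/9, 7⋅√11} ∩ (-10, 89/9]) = {-7/6, -4/7, -7/36, 9/7, 89/9}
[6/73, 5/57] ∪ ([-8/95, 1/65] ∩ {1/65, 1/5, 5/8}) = {1/65} ∪ [6/73, 5/57]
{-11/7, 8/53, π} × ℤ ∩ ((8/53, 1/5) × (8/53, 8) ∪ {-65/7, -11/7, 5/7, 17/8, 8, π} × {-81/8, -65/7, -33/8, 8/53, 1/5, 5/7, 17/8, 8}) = {-11/7, π} × {8}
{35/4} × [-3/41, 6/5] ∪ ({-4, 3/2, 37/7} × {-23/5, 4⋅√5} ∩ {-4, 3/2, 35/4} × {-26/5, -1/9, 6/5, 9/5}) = {35/4} × [-3/41, 6/5]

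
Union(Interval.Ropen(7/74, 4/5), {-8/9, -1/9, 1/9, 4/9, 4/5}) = Union({-8/9, -1/9}, Interval(7/74, 4/5))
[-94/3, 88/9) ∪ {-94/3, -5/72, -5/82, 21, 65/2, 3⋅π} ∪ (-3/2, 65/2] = [-94/3, 65/2]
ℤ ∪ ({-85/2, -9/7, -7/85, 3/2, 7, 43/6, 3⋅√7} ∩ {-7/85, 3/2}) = ℤ ∪ {-7/85, 3/2}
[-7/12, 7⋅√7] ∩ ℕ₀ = {0, 1, …, 18}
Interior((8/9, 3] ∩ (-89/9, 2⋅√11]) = (8/9, 3)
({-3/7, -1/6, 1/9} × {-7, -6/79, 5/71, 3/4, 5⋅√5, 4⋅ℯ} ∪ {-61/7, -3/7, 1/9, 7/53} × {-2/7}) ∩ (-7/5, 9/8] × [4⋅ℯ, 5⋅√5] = {-3/7, -1/6, 1/9} × {5⋅√5, 4⋅ℯ}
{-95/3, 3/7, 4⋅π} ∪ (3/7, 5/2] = {-95/3, 4⋅π} ∪ [3/7, 5/2]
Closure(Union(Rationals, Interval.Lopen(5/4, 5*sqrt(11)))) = Union(Interval(-oo, oo), Rationals)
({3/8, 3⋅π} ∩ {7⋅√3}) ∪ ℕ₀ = ℕ₀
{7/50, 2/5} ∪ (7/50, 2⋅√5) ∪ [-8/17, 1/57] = [-8/17, 1/57] ∪ [7/50, 2⋅√5)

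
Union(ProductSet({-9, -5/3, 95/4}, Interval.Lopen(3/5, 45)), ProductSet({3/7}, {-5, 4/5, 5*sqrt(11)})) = Union(ProductSet({3/7}, {-5, 4/5, 5*sqrt(11)}), ProductSet({-9, -5/3, 95/4}, Interval.Lopen(3/5, 45)))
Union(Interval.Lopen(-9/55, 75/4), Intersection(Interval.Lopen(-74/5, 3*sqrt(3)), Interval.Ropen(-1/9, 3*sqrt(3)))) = Interval.Lopen(-9/55, 75/4)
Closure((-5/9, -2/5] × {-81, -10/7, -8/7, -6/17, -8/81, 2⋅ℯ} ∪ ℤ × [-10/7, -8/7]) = (ℤ × [-10/7, -8/7]) ∪ ([-5/9, -2/5] × {-81, -10/7, -8/7, -6/17, -8/81, 2⋅ℯ})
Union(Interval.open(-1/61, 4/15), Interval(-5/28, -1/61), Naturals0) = Union(Interval.Ropen(-5/28, 4/15), Naturals0)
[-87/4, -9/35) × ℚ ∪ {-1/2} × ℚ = [-87/4, -9/35) × ℚ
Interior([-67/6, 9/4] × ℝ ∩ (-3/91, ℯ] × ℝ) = (-3/91, 9/4) × ℝ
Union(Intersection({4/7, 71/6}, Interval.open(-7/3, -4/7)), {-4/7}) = {-4/7}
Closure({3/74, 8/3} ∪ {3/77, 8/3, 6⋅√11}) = {3/77, 3/74, 8/3, 6⋅√11}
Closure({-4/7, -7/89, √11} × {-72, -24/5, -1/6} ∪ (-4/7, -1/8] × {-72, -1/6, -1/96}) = ([-4/7, -1/8] × {-72, -1/6, -1/96}) ∪ ({-4/7, -7/89, √11} × {-72, -24/5, -1/6})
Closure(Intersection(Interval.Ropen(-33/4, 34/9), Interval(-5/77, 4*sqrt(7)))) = Interval(-5/77, 34/9)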